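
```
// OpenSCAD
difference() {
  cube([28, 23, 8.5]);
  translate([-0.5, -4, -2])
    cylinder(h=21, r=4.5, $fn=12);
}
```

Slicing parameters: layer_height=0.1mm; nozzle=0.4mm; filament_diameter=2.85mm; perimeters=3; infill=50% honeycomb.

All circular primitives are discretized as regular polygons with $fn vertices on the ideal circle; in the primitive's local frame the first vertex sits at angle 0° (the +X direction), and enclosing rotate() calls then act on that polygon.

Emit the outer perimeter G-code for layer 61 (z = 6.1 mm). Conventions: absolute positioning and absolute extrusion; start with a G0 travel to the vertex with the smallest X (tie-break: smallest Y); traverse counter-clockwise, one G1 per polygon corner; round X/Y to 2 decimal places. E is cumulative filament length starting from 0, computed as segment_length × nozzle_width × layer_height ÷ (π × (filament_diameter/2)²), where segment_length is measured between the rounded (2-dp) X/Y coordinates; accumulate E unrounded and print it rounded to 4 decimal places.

At z = 6.1 mm: the 28×23 cube contributes its full rectangle; the r=4.5 cylinder at (-0.5, -4) gives a regular 12-gon of circumradius 4.5 (constant along its height); Taking the first minus the rest: starting from the 28×23 cube, the r=4.5 cylinder at (-0.5, -4) partially overlaps it — only the 0.25 mm² overlap (of its 60.75 mm²) is removed, clipping the outline — 1 connected region. The outline is a single polygon with 5 vertices. Extrusion per mm of travel: 0.4 × 0.1 / (π × 1.425²) = 0.006270. Accumulating E over each segment gives final E = 0.6375.

G0 X0.00 Y0.37 Z6.10
G1 X1.37 Y0.00 E0.0089
G1 X28.00 Y0.00 E0.1759
G1 X28.00 Y23.00 E0.3201
G1 X0.00 Y23.00 E0.4957
G1 X0.00 Y0.37 E0.6375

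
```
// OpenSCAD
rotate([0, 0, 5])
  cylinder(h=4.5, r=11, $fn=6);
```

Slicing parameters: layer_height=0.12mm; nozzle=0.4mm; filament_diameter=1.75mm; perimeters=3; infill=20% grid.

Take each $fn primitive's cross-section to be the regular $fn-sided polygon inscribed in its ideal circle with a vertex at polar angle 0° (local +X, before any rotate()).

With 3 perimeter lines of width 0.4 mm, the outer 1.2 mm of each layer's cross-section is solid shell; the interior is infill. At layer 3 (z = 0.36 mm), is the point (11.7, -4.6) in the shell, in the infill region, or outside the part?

outside

At z = 0.36 mm: the r=11 cylinder contributes a regular 6-gon of circumradius 11; (whole slice rotated 5° about Z — lengths, areas and connectivity unchanged). Overall, the cross-section is a single solid region. Undo the 5° rotation: the query point maps to (11.255, -5.602) in the un-rotated model frame. The nearest boundary edge runs (5.50, -9.53)→(11.00, 0.00); distance from the point to it = 3.02 mm. The point is not inside any of the regions above, so it lies outside the cross-section (3.02 mm from the nearest boundary).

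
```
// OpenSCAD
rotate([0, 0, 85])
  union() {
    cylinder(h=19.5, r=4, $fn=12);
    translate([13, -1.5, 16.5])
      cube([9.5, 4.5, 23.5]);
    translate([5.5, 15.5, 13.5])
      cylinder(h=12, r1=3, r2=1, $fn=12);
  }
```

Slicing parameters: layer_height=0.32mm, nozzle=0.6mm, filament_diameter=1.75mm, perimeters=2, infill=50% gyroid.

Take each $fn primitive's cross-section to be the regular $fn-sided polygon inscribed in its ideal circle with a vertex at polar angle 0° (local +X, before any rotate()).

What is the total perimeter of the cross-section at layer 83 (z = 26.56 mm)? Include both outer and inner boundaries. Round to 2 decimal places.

At z = 26.56 mm: the cylinder is absent (z outside [0, 19.5]); the cube at (13, -1.5) (footprint 9.5×4.5) is included at this height (perimeter 28.00 mm); the cone at (5.5, 15.5) is absent (z outside [13.5, 25.5]); Combining (union): only the 9.5×4.5 cube at (13, -1.5) is present, so the union is just that shape — boundary = 28.00 mm; (whole slice rotated 85° about Z — lengths, areas and connectivity unchanged). Overall, the cross-section is a single solid region. Total boundary length (outer) = 28.00 mm.

28.00 mm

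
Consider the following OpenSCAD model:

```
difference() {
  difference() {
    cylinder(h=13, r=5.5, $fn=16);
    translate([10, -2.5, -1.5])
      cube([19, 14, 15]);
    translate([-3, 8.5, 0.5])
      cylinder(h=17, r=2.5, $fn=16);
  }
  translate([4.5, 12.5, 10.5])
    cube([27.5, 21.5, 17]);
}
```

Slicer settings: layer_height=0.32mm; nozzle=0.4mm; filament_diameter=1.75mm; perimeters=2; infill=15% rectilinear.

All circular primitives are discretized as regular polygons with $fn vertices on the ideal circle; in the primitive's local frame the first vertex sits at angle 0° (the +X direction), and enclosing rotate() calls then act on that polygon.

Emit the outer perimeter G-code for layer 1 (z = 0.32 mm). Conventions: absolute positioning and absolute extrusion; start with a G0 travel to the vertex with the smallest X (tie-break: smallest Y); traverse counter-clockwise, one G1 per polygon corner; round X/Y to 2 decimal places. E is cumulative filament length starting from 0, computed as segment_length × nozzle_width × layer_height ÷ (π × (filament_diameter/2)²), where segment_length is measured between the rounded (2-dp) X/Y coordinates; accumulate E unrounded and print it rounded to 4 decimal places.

At z = 0.32 mm: the r=5.5 cylinder contributes a regular 16-gon of circumradius 5.5; the cube at (10, -2.5) (footprint 19×14) is included at this height; the cylinder at (-3, 8.5) is absent (z outside [0.5, 17.5]); Subtracting the remaining from the first: starting from the r=5.5 cylinder, the 19×14 cube at (10, -2.5) misses the remaining region (no effect) — 1 connected region; the cube at (4.5, 12.5) does not reach this height (z outside [10.5, 27.5]); Taking the first minus the rest: none of the subtracted shapes is present at this height, so the result so far is unchanged — 1 connected region. The outline is a single polygon with 16 vertices. Extrusion per mm of travel: 0.4 × 0.32 / (π × 0.875²) = 0.053216. Accumulating E over each segment gives final E = 1.8268.

G0 X-5.50 Y0.00 Z0.32
G1 X-5.08 Y-2.10 E0.1140
G1 X-3.89 Y-3.89 E0.2284
G1 X-2.10 Y-5.08 E0.3427
G1 X0.00 Y-5.50 E0.4567
G1 X2.10 Y-5.08 E0.5707
G1 X3.89 Y-3.89 E0.6851
G1 X5.08 Y-2.10 E0.7994
G1 X5.50 Y0.00 E0.9134
G1 X5.08 Y2.10 E1.0274
G1 X3.89 Y3.89 E1.1418
G1 X2.10 Y5.08 E1.2562
G1 X0.00 Y5.50 E1.3701
G1 X-2.10 Y5.08 E1.4841
G1 X-3.89 Y3.89 E1.5985
G1 X-5.08 Y2.10 E1.7129
G1 X-5.50 Y0.00 E1.8268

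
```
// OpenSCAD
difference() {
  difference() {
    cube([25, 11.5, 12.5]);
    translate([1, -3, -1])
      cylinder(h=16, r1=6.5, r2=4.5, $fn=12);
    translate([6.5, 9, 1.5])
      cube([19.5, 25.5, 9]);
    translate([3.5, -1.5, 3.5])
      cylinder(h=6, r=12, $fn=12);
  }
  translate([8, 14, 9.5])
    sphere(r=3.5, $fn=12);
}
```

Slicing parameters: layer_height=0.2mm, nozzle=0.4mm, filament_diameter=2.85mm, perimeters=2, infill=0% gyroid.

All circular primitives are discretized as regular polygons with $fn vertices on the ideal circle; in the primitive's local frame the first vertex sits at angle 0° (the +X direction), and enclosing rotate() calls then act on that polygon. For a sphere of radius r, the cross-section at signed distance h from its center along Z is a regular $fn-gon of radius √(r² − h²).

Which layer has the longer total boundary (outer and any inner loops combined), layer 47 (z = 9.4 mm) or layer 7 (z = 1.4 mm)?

layer 7 (z = 1.4 mm)

Layer 47 (z = 9.4): the 25×11.5 cube contributes its full rectangle (perimeter 73.00 mm); the cone at (1, -3) (r1=6.5→r2=4.5) has section circumradius 5.200 here — a regular 12-gon (perimeter = 2·12·5.200·sin(180°/12) = 32.30 mm); the cube at (6.5, 9) is present — its section is the full 19.5×25.5 rectangle (perimeter 90.00 mm); the r=12 cylinder at (3.5, -1.5) contributes a regular 12-gon of circumradius 12 (perimeter = 2·12·12.000·sin(180°/12) = 74.54 mm); Subtracting the remaining from the first: starting from the 25×11.5 cube, the cone at (1, -3) partially overlaps it — only the 8.01 mm² overlap (of its 81.12 mm²) is removed, clipping the outline; the 19.5×25.5 cube at (6.5, 9) partially overlaps it — only the 46.25 mm² overlap (of its 497.25 mm²) is removed, clipping the outline; the r=12 cylinder at (3.5, -1.5) partially overlaps it — only the 116.50 mm² overlap (of its 432.00 mm²) is removed, clipping the outline — boundary = 63.06 mm; the r=3.5 sphere at (8, 14) slices to a regular 12-gon of circumradius 3.499 (√(r²−h²) with h=0.1 from center) (perimeter = 2·12·3.499·sin(180°/12) = 21.73 mm); After the difference (first − rest): starting from that combined region, the r=3.5 sphere at (8, 14) partially overlaps it — only the 0.28 mm² overlap (of its 36.72 mm²) is removed, clipping the outline — boundary = 62.69 mm. So its perimeter = 62.69 mm. Layer 7 (z = 1.4): the cube is present — its section is the full 25×11.5 rectangle (perimeter 73.00 mm); the cone at (1, -3) contributes a regular 12-gon of circumradius 6.200 (interpolated between r1=6.5 and r2=4.5 at t=0.150) (perimeter = 2·12·6.200·sin(180°/12) = 38.51 mm); the cube at (6.5, 9) does not reach this height (z outside [1.5, 10.5]); the cylinder at (3.5, -1.5) is absent (z outside [3.5, 9.5]); After the difference (first − rest): starting from the 25×11.5 cube, the cone at (1, -3) partially overlaps it — only the 14.50 mm² overlap (of its 115.32 mm²) is removed, clipping the outline — boundary = 71.23 mm; the sphere at (8, 14) is absent (|z−center|=8.100 > r=3.5); After the difference (first − rest): none of the subtracted shapes is present at this height, so that combined region is unchanged — boundary = 71.23 mm. So its perimeter = 71.23 mm. Layer 7 is larger (71.23 vs 62.69 mm).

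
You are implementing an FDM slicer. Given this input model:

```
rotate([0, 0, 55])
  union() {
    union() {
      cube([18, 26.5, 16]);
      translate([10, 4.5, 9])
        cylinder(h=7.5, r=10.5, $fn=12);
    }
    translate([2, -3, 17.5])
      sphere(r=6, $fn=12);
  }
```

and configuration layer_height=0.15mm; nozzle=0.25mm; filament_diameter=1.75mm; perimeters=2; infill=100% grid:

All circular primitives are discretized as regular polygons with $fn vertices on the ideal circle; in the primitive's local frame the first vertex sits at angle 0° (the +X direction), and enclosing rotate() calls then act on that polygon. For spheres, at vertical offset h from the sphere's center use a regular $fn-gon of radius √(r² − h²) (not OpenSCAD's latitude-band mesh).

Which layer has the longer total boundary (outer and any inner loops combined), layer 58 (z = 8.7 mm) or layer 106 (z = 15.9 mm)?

layer 106 (z = 15.9 mm)

Layer 58 (z = 8.7): the 18×26.5 cube contributes its full rectangle (perimeter 89.00 mm); the cylinder at (10, 4.5) is absent (z outside [9, 16.5]); Merging all regions: only the 18×26.5 cube is present, so the union is just that shape — boundary = 89.00 mm; the sphere at (2, -3) is absent (|z−center|=8.800 > r=6); Combining (union): only the result so far is present, so the union is just that shape — boundary = 89.00 mm; (rotated 55° about Z; rotation is an isometry so areas/perimeters/island counts are preserved). So its perimeter = 89.00 mm. Layer 106 (z = 15.9): the 18×26.5 cube contributes its full rectangle (perimeter 89.00 mm); the cylinder at (10, 4.5): section is a regular 12-gon, circumradius r=10.5 (perimeter = 2·12·10.500·sin(180°/12) = 65.22 mm); Merging all regions: the regions partially overlap (shared area 234.95 mm²), so the edge portions inside another operand are dropped and the merged outline is re-measured after clipping — boundary = 95.93 mm; the r=6 sphere at (2, -3) contributes a regular 12-gon of circumradius √(6²−1.6²) = 5.783 (perimeter = 2·12·5.783·sin(180°/12) = 35.92 mm); Taking the union: the regions partially overlap (shared area 37.54 mm²), so the edge portions inside another operand are dropped and the merged outline is re-measured after clipping — boundary = 106.79 mm; (whole slice rotated 55° about Z — lengths, areas and connectivity unchanged). So its perimeter = 106.79 mm. Layer 106 is larger (106.79 vs 89.00 mm).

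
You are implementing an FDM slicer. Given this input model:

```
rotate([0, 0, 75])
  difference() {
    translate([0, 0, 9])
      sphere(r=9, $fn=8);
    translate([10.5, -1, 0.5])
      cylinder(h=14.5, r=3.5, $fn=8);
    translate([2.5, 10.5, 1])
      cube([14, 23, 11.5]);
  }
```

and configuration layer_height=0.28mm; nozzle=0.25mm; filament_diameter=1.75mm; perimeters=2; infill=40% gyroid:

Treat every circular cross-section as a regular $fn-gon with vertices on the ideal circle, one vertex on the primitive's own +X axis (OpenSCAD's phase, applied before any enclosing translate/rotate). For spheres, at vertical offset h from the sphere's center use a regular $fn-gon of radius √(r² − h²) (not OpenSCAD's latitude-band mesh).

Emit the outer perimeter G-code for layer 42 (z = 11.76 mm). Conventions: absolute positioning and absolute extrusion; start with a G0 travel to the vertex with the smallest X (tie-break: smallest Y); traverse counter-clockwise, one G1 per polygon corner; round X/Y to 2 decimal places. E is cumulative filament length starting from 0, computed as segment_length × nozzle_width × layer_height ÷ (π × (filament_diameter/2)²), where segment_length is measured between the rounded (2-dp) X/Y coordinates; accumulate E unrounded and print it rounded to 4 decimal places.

G0 X-8.27 Y2.22 Z11.76
G1 X-7.42 Y-4.28 E0.1908
G1 X-2.22 Y-8.27 E0.3815
G1 X4.28 Y-7.42 E0.5723
G1 X8.27 Y-2.22 E0.7631
G1 X7.42 Y4.28 E0.9538
G1 X4.27 Y6.70 E1.0694
G1 X2.78 Y6.50 E1.1132
G1 X0.72 Y8.08 E1.1887
G1 X-4.28 Y7.42 E1.3355
G1 X-8.27 Y2.22 E1.5263

At z = 11.76 mm: the r=9 sphere contributes a regular 8-gon of circumradius √(9²−2.76²) = 8.566; the r=3.5 cylinder at (10.5, -1) gives a regular 8-gon of circumradius 3.5 (constant along its height); the cube at (2.5, 10.5) is present — its section is the full 14×23 rectangle; Taking the first minus the rest: starting from the r=9 sphere, the r=3.5 cylinder at (10.5, -1) partially overlaps it — only the 2.75 mm² overlap (of its 34.65 mm²) is removed, clipping the outline; the 14×23 cube at (2.5, 10.5) misses the remaining region (no effect) — 1 connected region; (whole slice rotated 75° about Z — lengths, areas and connectivity unchanged). The outline is a single polygon with 10 vertices. Extrusion per mm of travel: 0.25 × 0.28 / (π × 0.875²) = 0.029103. Accumulating E over each segment gives final E = 1.5263.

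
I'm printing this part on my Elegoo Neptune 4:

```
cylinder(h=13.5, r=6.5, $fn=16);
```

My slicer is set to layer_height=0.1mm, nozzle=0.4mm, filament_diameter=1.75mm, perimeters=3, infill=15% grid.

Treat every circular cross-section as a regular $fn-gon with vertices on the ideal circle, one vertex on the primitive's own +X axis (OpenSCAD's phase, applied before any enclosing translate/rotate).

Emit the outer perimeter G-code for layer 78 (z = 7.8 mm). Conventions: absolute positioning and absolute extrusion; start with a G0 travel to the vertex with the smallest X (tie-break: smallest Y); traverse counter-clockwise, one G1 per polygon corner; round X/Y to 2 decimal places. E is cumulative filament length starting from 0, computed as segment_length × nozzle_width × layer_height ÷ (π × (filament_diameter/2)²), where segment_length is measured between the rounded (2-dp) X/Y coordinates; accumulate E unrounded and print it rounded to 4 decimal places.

G0 X-6.50 Y0.00 Z7.80
G1 X-6.01 Y-2.49 E0.0422
G1 X-4.60 Y-4.60 E0.0844
G1 X-2.49 Y-6.01 E0.1266
G1 X0.00 Y-6.50 E0.1688
G1 X2.49 Y-6.01 E0.2110
G1 X4.60 Y-4.60 E0.2532
G1 X6.01 Y-2.49 E0.2954
G1 X6.50 Y0.00 E0.3376
G1 X6.01 Y2.49 E0.3798
G1 X4.60 Y4.60 E0.4220
G1 X2.49 Y6.01 E0.4642
G1 X0.00 Y6.50 E0.5064
G1 X-2.49 Y6.01 E0.5486
G1 X-4.60 Y4.60 E0.5908
G1 X-6.01 Y2.49 E0.6330
G1 X-6.50 Y0.00 E0.6752

At z = 7.8 mm: the r=6.5 cylinder contributes a regular 16-gon of circumradius 6.5. The outline is a single polygon with 16 vertices. Extrusion per mm of travel: 0.4 × 0.1 / (π × 0.875²) = 0.016630. Accumulating E over each segment gives final E = 0.6752.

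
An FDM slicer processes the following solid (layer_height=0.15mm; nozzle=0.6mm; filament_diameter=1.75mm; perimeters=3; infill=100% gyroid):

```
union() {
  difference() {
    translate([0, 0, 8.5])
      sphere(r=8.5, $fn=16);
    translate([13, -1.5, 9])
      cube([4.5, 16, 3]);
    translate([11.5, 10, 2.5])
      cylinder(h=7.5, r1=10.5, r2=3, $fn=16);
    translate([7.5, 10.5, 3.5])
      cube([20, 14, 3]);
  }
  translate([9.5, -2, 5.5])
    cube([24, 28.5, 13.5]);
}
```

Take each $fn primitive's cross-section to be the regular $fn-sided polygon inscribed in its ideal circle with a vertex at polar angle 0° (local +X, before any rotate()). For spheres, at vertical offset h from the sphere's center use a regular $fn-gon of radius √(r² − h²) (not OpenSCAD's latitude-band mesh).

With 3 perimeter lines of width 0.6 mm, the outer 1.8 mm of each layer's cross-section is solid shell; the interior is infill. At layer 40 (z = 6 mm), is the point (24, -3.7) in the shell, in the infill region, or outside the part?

outside

At z = 6 mm: the r=8.5 sphere contributes a regular 16-gon of circumradius √(8.5²−2.5²) = 8.124; the cube at (13, -1.5) is not intersected at this z (z outside [9, 12]); the cone at (11.5, 10) contributes a regular 16-gon of circumradius 7.000 (interpolated between r1=10.5 and r2=3 at t=0.467); the 20×14 cube at (7.5, 10.5) contributes its full rectangle; After the difference (first − rest): starting from the r=8.5 sphere, the cone at (11.5, 10) misses the remaining region (no effect); the 20×14 cube at (7.5, 10.5) misses the remaining region (no effect) — 1 connected region; the cube at (9.5, -2) is present — its section is the full 24×28.5 rectangle; Merging all regions: the 2 present regions are separate (no shared area or edge), so areas and boundary lengths simply add and each stays a separate island — 2 connected regions. Overall, the cross-section has 2 separate islands. The nearest boundary edge runs (33.50, -2.00)→(9.50, -2.00); distance from the point to it = 1.70 mm. The point is not inside any of the regions above, so it lies outside the cross-section (1.70 mm from the nearest boundary).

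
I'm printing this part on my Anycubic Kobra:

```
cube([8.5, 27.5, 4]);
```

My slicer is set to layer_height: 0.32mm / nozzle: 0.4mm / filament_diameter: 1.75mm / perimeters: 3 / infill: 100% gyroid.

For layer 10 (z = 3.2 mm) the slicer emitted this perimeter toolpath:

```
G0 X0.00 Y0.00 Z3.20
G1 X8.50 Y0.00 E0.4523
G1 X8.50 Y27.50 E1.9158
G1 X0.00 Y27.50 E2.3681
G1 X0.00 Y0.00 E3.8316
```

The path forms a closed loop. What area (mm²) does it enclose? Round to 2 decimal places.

233.75 mm²

Apply the shoelace formula to the sequence of (X, Y) vertices; enclosed area = 233.75 mm².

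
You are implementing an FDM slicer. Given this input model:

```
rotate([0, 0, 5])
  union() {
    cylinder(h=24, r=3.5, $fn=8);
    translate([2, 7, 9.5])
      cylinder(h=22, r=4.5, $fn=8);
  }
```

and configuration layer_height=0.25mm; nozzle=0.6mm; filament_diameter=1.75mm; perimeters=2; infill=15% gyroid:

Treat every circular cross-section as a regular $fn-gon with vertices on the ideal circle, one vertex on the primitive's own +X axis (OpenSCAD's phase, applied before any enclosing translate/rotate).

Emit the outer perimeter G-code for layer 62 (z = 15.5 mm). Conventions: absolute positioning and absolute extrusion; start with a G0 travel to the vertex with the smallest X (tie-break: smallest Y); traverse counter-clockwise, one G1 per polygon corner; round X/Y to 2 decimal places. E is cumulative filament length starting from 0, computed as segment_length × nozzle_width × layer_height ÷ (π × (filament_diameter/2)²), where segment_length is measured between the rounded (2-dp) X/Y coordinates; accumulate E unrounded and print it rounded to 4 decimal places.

At z = 15.5 mm: the r=3.5 cylinder gives a regular 8-gon of circumradius 3.5 (constant along its height); the cylinder at (2, 7): section is a regular 8-gon, circumradius r=4.5; Combining (union): the regions partially overlap (shared area 0.38 mm²), so overlapping operands fuse into one piece — 1 connected region; (rotated 5° about Z; rotation is an isometry so areas/perimeters/island counts are preserved). The outline is a single polygon with 16 vertices. Extrusion per mm of travel: 0.6 × 0.25 / (π × 0.875²) = 0.062363. Accumulating E over each segment gives final E = 2.7295.

G0 X-3.49 Y-0.31 Z15.50
G1 X-2.25 Y-2.68 E0.1668
G1 X0.31 Y-3.49 E0.3343
G1 X2.68 Y-2.25 E0.5011
G1 X3.49 Y0.31 E0.6685
G1 X2.25 Y2.68 E0.8353
G1 X1.97 Y2.77 E0.8537
G1 X4.83 Y4.26 E1.0548
G1 X5.87 Y7.54 E1.2694
G1 X4.27 Y10.59 E1.4841
G1 X0.99 Y11.63 E1.6987
G1 X-2.06 Y10.04 E1.9132
G1 X-3.10 Y6.76 E2.1278
G1 X-1.51 Y3.70 E2.3429
G1 X-0.50 Y3.38 E2.4089
G1 X-2.68 Y2.25 E2.5621
G1 X-3.49 Y-0.31 E2.7295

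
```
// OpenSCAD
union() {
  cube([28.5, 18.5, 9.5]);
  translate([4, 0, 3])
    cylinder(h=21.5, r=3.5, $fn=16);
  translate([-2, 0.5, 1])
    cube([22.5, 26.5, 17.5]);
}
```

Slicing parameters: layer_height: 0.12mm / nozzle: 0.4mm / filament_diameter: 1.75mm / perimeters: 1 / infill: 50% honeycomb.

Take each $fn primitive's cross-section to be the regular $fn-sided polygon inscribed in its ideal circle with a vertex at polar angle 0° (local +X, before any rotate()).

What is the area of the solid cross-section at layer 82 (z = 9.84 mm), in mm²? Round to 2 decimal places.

At z = 9.84 mm: the cube is absent (z outside [0, 9.5]); the cylinder at (4, 0): section is a regular 16-gon, circumradius r=3.5 (area = (16/2)·3.500²·sin(360°/16) = 37.50 mm²); the cube at (-2, 0.5) (footprint 22.5×26.5) is included at this height (area 596.25 mm²); Combining (union): the regions partially overlap — summed areas 633.75 mm² minus the doubly-counted overlap 15.30 mm² gives 618.45 mm² — area = 618.45 mm². Overall, the cross-section is a single solid region. Net area = 618.45 mm².

618.45 mm²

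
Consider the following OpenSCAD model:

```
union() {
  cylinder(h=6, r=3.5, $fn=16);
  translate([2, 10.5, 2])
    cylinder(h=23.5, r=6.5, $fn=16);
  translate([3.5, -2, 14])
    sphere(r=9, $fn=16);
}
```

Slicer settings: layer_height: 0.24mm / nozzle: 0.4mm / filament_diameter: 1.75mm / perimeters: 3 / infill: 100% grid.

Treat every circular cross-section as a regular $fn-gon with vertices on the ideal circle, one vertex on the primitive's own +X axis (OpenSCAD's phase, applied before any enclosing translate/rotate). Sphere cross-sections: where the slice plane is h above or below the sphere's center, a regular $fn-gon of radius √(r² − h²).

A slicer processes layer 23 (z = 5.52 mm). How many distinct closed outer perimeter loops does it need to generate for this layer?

At z = 5.52 mm: the r=3.5 cylinder contributes a regular 16-gon of circumradius 3.5; the r=6.5 cylinder at (2, 10.5) contributes a regular 16-gon of circumradius 6.5; the r=9 sphere at (3.5, -2) slices to a regular 16-gon of circumradius 3.015 (√(r²−h²) with h=8.48 from center); Merging all regions: the regions partially overlap (shared area 8.33 mm²), so overlapping operands fuse into one piece — 2 connected regions. The result has 2 disconnected regions.

2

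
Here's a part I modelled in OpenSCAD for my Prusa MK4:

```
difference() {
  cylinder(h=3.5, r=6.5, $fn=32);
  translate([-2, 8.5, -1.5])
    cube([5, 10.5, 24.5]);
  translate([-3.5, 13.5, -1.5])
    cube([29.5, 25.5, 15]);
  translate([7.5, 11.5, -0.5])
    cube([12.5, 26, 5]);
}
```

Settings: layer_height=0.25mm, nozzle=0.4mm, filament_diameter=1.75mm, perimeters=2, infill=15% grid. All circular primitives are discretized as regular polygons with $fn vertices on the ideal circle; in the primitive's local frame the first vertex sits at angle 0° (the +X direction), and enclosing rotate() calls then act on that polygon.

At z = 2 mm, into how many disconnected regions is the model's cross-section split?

1

At z = 2 mm: the r=6.5 cylinder contributes a regular 32-gon of circumradius 6.5; the 5×10.5 cube at (-2, 8.5) contributes its full rectangle; the cube at (-3.5, 13.5) (footprint 29.5×25.5) is included at this height; the cube at (7.5, 11.5) (footprint 12.5×26) is included at this height; Taking the first minus the rest: starting from the r=6.5 cylinder, the 5×10.5 cube at (-2, 8.5) misses the remaining region (no effect); the 29.5×25.5 cube at (-3.5, 13.5) misses the remaining region (no effect); the 12.5×26 cube at (7.5, 11.5) misses the remaining region (no effect) — 1 connected region. The result has 1 disconnected region.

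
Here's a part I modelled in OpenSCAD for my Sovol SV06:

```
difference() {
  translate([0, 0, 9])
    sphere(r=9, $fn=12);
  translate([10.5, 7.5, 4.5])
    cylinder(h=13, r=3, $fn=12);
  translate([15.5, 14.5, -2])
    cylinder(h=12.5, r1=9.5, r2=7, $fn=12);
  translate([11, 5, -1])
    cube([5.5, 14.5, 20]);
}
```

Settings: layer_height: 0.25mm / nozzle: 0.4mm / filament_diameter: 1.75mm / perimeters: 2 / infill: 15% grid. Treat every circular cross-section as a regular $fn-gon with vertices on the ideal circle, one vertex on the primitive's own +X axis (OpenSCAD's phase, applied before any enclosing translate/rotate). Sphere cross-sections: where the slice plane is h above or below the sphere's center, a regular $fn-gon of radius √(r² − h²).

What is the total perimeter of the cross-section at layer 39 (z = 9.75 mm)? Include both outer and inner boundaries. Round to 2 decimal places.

At z = 9.75 mm: the r=9 sphere slices to a regular 12-gon of circumradius 8.969 (√(r²−h²) with h=0.75 from center) (perimeter = 2·12·8.969·sin(180°/12) = 55.71 mm); the cylinder at (10.5, 7.5): section is a regular 12-gon, circumradius r=3 (perimeter = 2·12·3.000·sin(180°/12) = 18.63 mm); the cone at (15.5, 14.5) contributes a regular 12-gon of circumradius 7.150 (interpolated between r1=9.5 and r2=7 at t=0.940) (perimeter = 2·12·7.150·sin(180°/12) = 44.41 mm); the 5.5×14.5 cube at (11, 5) contributes its full rectangle (perimeter 40.00 mm); Subtracting the remaining from the first: starting from the r=9 sphere, the r=3 cylinder at (10.5, 7.5) misses the remaining region (no effect); the cone at (15.5, 14.5) misses the remaining region (no effect); the 5.5×14.5 cube at (11, 5) misses the remaining region (no effect) — boundary = 55.71 mm. Overall, the cross-section is a single solid region. Total boundary length (outer) = 55.71 mm.

55.71 mm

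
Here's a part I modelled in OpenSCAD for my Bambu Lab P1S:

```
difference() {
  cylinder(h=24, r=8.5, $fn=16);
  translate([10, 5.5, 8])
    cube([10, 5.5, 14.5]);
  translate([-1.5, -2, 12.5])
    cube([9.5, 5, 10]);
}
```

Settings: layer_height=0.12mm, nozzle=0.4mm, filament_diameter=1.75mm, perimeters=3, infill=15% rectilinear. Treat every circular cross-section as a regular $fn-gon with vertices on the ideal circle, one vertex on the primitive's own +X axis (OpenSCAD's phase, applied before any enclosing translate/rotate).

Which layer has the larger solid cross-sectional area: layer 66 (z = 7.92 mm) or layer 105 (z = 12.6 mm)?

layer 66 (z = 7.92 mm)

Layer 66 (z = 7.92): the r=8.5 cylinder contributes a regular 16-gon of circumradius 8.5 (area = (16/2)·8.500²·sin(360°/16) = 221.19 mm²); the cube at (10, 5.5) does not reach this height (z outside [8, 22.5]); the cube at (-1.5, -2) is not intersected at this z (z outside [12.5, 22.5]); Subtracting the remaining from the first: none of the subtracted shapes is present at this height, so the r=8.5 cylinder is unchanged — area = 221.19 mm². So its area = 221.19 mm². Layer 105 (z = 12.6): the r=8.5 cylinder contributes a regular 16-gon of circumradius 8.5 (area = (16/2)·8.500²·sin(360°/16) = 221.19 mm²); the 10×5.5 cube at (10, 5.5) contributes its full rectangle (area 55.00 mm²); the cube at (-1.5, -2) (footprint 9.5×5) is included at this height (area 47.50 mm²); After the difference (first − rest): starting from the r=8.5 cylinder (221.19 mm²), the 10×5.5 cube at (10, 5.5) misses the remaining region (no effect); the 9.5×5 cube at (-1.5, -2) partially overlaps it — only the 47.48 mm² overlap (of its 47.50 mm²) is removed, clipping the outline — area = 173.71 mm². So its area = 173.71 mm². Layer 66 is larger (221.19 vs 173.71 mm²).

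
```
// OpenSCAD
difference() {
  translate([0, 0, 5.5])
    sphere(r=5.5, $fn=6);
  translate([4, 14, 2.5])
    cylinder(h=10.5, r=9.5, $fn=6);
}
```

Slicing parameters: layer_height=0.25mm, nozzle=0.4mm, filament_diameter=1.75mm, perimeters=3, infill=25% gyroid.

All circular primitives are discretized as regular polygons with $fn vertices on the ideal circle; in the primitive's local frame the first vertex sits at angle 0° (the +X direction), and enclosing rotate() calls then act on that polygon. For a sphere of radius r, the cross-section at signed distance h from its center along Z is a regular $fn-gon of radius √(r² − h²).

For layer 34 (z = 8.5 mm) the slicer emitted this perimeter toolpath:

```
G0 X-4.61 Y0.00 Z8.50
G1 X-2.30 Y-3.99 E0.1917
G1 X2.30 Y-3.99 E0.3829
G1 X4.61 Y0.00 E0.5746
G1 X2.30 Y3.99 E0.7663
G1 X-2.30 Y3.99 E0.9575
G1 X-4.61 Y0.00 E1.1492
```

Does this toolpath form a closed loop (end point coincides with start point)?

Start point (G0): (-4.61, 0.00). End point (last G1): the path returns to the start — closed.

yes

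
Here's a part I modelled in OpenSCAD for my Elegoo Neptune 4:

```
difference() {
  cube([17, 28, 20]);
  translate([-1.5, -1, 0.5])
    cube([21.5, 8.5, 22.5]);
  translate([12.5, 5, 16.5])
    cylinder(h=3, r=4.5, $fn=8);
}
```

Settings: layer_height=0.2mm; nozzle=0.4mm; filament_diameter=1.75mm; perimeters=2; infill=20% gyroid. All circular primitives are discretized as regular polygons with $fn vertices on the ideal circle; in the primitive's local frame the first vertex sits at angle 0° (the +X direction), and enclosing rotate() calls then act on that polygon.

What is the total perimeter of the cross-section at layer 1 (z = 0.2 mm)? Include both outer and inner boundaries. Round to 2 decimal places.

90.00 mm

At z = 0.2 mm: the 17×28 cube contributes its full rectangle (perimeter 90.00 mm); the cube at (-1.5, -1) is absent (z outside [0.5, 23]); the cylinder at (12.5, 5) does not reach this height (z outside [16.5, 19.5]); Taking the first minus the rest: none of the subtracted shapes is present at this height, so the 17×28 cube is unchanged — boundary = 90.00 mm. Overall, the cross-section is a single solid region. Total boundary length (outer) = 90.00 mm.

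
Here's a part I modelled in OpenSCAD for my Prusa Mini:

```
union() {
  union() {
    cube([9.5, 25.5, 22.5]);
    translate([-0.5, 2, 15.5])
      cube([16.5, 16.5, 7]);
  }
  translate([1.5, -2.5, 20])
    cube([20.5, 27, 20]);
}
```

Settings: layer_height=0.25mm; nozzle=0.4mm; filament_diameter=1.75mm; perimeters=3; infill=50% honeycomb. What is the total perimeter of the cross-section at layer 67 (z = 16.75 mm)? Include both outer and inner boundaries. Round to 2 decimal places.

At z = 16.75 mm: the cube is present — its section is the full 9.5×25.5 rectangle (perimeter 70.00 mm); the cube at (-0.5, 2) (footprint 16.5×16.5) is included at this height (perimeter 66.00 mm); Taking the union: the regions partially overlap (shared area 156.75 mm²), so the edge portions inside another operand are dropped and the merged outline is re-measured after clipping — boundary = 84.00 mm; the cube at (1.5, -2.5) is not intersected at this z (z outside [20, 40]); Taking the union: only that combined region is present, so the union is just that shape — boundary = 84.00 mm. Overall, the cross-section is a single solid region. Total boundary length (outer) = 84.00 mm.

84.00 mm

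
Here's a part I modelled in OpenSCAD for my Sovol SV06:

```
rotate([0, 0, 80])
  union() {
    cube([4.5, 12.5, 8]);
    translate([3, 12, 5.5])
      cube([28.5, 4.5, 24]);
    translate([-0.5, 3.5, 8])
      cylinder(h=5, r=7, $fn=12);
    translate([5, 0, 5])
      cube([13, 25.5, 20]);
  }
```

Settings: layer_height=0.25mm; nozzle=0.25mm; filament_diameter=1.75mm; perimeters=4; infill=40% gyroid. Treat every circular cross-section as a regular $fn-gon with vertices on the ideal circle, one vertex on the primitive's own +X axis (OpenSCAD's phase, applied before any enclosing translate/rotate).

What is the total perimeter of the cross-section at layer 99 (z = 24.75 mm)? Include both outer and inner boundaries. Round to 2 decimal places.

At z = 24.75 mm: the cube does not reach this height (z outside [0, 8]); the 28.5×4.5 cube at (3, 12) contributes its full rectangle (perimeter 66.00 mm); the cylinder at (-0.5, 3.5) is not intersected at this z (z outside [8, 13]); the cube at (5, 0) is present — its section is the full 13×25.5 rectangle (perimeter 77.00 mm); Merging all regions: the regions partially overlap (shared area 58.50 mm²), so the edge portions inside another operand are dropped and the merged outline is re-measured after clipping — boundary = 108.00 mm; (rotated 80° about Z; rotation is an isometry so areas/perimeters/island counts are preserved). Overall, the cross-section is a single solid region. Total boundary length (outer) = 108.00 mm.

108.00 mm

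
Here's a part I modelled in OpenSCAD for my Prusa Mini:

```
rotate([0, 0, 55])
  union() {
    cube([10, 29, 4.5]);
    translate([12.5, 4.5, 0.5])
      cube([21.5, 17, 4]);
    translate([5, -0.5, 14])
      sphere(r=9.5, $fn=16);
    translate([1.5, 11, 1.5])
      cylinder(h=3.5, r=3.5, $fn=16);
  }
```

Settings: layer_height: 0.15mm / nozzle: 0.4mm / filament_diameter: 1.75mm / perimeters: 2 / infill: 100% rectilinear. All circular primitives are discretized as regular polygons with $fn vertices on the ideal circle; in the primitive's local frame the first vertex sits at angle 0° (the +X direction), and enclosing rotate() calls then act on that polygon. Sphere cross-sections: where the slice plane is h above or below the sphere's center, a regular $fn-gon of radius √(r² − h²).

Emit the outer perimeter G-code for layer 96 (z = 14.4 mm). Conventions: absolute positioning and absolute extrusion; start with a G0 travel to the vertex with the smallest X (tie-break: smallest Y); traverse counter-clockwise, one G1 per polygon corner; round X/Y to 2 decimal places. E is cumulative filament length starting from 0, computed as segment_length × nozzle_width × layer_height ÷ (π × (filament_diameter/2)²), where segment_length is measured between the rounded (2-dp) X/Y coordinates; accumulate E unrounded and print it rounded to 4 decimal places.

At z = 14.4 mm: the cube does not reach this height (z outside [0, 4.5]); the cube at (12.5, 4.5) does not reach this height (z outside [0.5, 4.5]); the r=9.5 sphere at (5, -0.5) slices to a regular 16-gon of circumradius 9.492 (√(r²−h²) with h=0.4 from center); the cylinder at (1.5, 11) is not intersected at this z (z outside [1.5, 5]); Taking the union: only the r=9.5 sphere at (5, -0.5) is present, so the union is just that shape — 1 connected region; (whole slice rotated 55° about Z — lengths, areas and connectivity unchanged). The outline is a single polygon with 16 vertices. Extrusion per mm of travel: 0.4 × 0.15 / (π × 0.875²) = 0.024945. Accumulating E over each segment gives final E = 1.4782.

G0 X-6.07 Y2.16 Z14.40
G1 X-4.73 Y-1.29 E0.0923
G1 X-2.17 Y-3.97 E0.1848
G1 X1.22 Y-5.46 E0.2771
G1 X4.93 Y-5.54 E0.3697
G1 X8.38 Y-4.20 E0.4620
G1 X11.05 Y-1.64 E0.5543
G1 X12.54 Y1.75 E0.6467
G1 X12.62 Y5.46 E0.7393
G1 X11.28 Y8.91 E0.8316
G1 X8.72 Y11.58 E0.9238
G1 X5.33 Y13.08 E1.0163
G1 X1.63 Y13.16 E1.1086
G1 X-1.82 Y11.81 E1.2011
G1 X-4.50 Y9.25 E1.2935
G1 X-5.99 Y5.86 E1.3859
G1 X-6.07 Y2.16 E1.4782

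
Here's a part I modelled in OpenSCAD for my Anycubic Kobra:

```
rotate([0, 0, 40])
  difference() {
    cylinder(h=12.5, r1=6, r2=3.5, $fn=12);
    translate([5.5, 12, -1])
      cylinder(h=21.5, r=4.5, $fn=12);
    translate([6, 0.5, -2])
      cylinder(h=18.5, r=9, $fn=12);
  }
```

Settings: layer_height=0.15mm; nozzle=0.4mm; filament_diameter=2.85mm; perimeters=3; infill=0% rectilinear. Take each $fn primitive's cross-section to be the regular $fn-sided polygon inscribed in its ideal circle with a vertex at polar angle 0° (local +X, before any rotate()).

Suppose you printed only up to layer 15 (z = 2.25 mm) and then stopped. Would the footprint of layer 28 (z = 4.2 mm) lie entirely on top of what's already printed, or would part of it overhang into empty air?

Compare the two slices. At z = 2.25: the cone contributes a regular 12-gon of circumradius 5.550 (interpolated between r1=6 and r2=3.5 at t=0.180) (area = (12/2)·5.550²·sin(360°/12) = 92.41 mm²); the cylinder at (5.5, 12): section is a regular 12-gon, circumradius r=4.5 (area = (12/2)·4.500²·sin(360°/12) = 60.75 mm²); the r=9 cylinder at (6, 0.5) contributes a regular 12-gon of circumradius 9 (area = (12/2)·9.000²·sin(360°/12) = 243.00 mm²); Subtracting the remaining from the first: starting from the cone (92.41 mm²), the r=4.5 cylinder at (5.5, 12) misses the remaining region (no effect); the r=9 cylinder at (6, 0.5) partially overlaps it — only the 69.90 mm² overlap (of its 243.00 mm²) is removed, clipping the outline — area = 22.51 mm²; (whole slice rotated 40° about Z — lengths, areas and connectivity unchanged). At z = 4.2: the cone contributes a regular 12-gon of circumradius 5.160 (interpolated between r1=6 and r2=3.5 at t=0.336) (area = (12/2)·5.160²·sin(360°/12) = 79.88 mm²); the r=4.5 cylinder at (5.5, 12) contributes a regular 12-gon of circumradius 4.5 (area = (12/2)·4.500²·sin(360°/12) = 60.75 mm²); the cylinder at (6, 0.5): section is a regular 12-gon, circumradius r=9 (area = (12/2)·9.000²·sin(360°/12) = 243.00 mm²); Subtracting the remaining from the first: starting from the cone (79.88 mm²), the r=4.5 cylinder at (5.5, 12) misses the remaining region (no effect); the r=9 cylinder at (6, 0.5) partially overlaps it — only the 62.69 mm² overlap (of its 243.00 mm²) is removed, clipping the outline — area = 17.19 mm²; (rotated 40° about Z; rotation is an isometry so areas/perimeters/island counts are preserved). Checking containment: the cross-section at z = 4.2 is a subset of the cross-section at z = 2.25.

entirely on top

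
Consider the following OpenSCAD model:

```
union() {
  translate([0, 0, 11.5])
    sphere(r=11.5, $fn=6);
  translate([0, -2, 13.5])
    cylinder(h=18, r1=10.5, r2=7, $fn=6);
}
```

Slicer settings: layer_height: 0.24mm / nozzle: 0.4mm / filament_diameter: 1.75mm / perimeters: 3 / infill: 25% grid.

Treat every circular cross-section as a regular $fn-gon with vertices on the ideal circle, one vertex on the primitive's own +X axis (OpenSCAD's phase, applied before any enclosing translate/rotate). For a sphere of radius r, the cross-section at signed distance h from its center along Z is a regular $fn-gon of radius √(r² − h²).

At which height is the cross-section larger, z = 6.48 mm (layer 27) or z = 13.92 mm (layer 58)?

layer 58 (z = 13.92 mm)

Layer 27 (z = 6.48): the sphere: section is a regular 6-gon, circumradius = √(r²−h²) = √(11.5²−5.02²) = 10.346 (area = (6/2)·10.346²·sin(360°/6) = 278.12 mm²); the cone at (0, -2) does not reach this height (z outside [13.5, 31.5]); Merging all regions: only the r=11.5 sphere is present, so the union is just that shape — area = 278.12 mm². So its area = 278.12 mm². Layer 58 (z = 13.92): the r=11.5 sphere slices to a regular 6-gon of circumradius 11.242 (√(r²−h²) with h=2.42 from center) (area = (6/2)·11.242²·sin(360°/6) = 328.38 mm²); the cone at (0, -2) contributes a regular 6-gon of circumradius 10.418 (interpolated between r1=10.5 and r2=7 at t=0.023) (area = (6/2)·10.418²·sin(360°/6) = 282.00 mm²); Combining (union): the regions partially overlap — summed areas 610.38 mm² minus the doubly-counted overlap 262.43 mm² gives 347.95 mm² — area = 347.95 mm². So its area = 347.95 mm². Layer 58 is larger (347.95 vs 278.12 mm²).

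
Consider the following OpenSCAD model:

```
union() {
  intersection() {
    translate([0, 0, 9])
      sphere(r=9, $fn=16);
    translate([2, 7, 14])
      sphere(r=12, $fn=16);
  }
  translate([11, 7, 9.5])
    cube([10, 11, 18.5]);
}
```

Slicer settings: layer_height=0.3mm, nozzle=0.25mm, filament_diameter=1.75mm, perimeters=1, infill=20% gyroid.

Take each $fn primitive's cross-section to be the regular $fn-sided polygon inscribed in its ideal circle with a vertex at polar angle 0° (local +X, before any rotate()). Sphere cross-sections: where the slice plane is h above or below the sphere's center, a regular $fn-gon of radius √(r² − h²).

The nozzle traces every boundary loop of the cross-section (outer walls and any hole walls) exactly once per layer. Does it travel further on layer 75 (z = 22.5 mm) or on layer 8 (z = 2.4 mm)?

layer 75 (z = 22.5 mm)

Layer 75 (z = 22.5): the sphere is absent (|z−center|=13.500 > r=9); the sphere at (2, 7): section is a regular 16-gon, circumradius = √(r²−h²) = √(12²−8.5²) = 8.471 (perimeter = 2·16·8.471·sin(180°/16) = 52.88 mm); Keeping only the common overlap: at least one operand is absent at this height, so nothing remains; the cube at (11, 7) is present — its section is the full 10×11 rectangle (perimeter 42.00 mm); Taking the union: only the 10×11 cube at (11, 7) is present, so the union is just that shape — boundary = 42.00 mm. So its perimeter = 42.00 mm. Layer 8 (z = 2.4): the r=9 sphere slices to a regular 16-gon of circumradius 6.119 (√(r²−h²) with h=6.6 from center) (perimeter = 2·16·6.119·sin(180°/16) = 38.20 mm); the r=12 sphere at (2, 7) contributes a regular 16-gon of circumradius √(12²−11.6²) = 3.072 (perimeter = 2·16·3.072·sin(180°/16) = 19.18 mm); Keeping only the common overlap: the r=12 sphere at (2, 7) partially overlaps the r=9 sphere; clipping to the common part keeps 6.12 mm² — boundary = 10.87 mm; the cube at (11, 7) does not reach this height (z outside [9.5, 28]); Combining (union): only that combined region is present, so the union is just that shape — boundary = 10.87 mm. So its perimeter = 10.87 mm. Layer 75 is larger (42.00 vs 10.87 mm).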